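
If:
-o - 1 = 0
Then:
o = -1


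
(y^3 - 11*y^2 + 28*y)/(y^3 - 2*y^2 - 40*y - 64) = y*(-y^2 + 11*y - 28)/(-y^3 + 2*y^2 + 40*y + 64)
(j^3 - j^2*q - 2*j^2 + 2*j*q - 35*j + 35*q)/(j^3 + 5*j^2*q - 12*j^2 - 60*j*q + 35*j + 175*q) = (j^2 - j*q + 5*j - 5*q)/(j^2 + 5*j*q - 5*j - 25*q)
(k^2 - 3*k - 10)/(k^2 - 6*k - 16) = (k - 5)/(k - 8)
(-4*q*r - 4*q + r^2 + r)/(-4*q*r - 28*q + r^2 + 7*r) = (r + 1)/(r + 7)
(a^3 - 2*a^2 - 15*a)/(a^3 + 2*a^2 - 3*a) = (a - 5)/(a - 1)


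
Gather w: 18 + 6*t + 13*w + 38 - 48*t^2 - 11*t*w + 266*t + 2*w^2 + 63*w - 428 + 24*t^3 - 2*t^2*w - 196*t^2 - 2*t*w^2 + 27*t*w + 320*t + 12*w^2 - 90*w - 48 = 24*t^3 - 244*t^2 + 592*t + w^2*(14 - 2*t) + w*(-2*t^2 + 16*t - 14) - 420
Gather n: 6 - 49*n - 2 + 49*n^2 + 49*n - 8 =49*n^2 - 4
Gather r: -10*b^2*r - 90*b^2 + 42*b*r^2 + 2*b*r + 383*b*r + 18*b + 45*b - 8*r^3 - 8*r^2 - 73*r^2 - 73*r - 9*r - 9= -90*b^2 + 63*b - 8*r^3 + r^2*(42*b - 81) + r*(-10*b^2 + 385*b - 82) - 9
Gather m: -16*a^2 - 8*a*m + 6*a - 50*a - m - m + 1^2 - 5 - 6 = -16*a^2 - 44*a + m*(-8*a - 2) - 10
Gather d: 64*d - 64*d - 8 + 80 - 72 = 0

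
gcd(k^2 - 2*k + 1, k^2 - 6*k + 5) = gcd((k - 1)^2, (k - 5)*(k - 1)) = k - 1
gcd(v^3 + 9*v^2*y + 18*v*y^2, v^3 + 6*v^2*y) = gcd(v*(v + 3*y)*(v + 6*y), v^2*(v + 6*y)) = v^2 + 6*v*y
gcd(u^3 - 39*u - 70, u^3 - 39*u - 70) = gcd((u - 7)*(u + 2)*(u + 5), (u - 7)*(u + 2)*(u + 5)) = u^3 - 39*u - 70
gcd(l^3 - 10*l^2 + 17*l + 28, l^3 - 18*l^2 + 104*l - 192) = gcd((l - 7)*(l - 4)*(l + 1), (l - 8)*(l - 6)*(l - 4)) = l - 4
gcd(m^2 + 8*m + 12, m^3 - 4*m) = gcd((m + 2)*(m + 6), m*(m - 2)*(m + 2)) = m + 2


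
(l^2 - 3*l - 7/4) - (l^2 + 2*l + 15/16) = -5*l - 43/16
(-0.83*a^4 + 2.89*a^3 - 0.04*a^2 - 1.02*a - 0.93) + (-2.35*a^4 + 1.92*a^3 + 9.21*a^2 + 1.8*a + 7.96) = -3.18*a^4 + 4.81*a^3 + 9.17*a^2 + 0.78*a + 7.03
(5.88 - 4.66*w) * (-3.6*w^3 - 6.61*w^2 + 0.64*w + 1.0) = 16.776*w^4 + 9.6346*w^3 - 41.8492*w^2 - 0.8968*w + 5.88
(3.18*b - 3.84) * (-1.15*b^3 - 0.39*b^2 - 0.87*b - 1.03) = -3.657*b^4 + 3.1758*b^3 - 1.269*b^2 + 0.0653999999999995*b + 3.9552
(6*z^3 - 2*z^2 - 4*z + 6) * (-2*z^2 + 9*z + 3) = -12*z^5 + 58*z^4 + 8*z^3 - 54*z^2 + 42*z + 18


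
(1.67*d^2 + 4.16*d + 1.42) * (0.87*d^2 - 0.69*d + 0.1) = 1.4529*d^4 + 2.4669*d^3 - 1.468*d^2 - 0.5638*d + 0.142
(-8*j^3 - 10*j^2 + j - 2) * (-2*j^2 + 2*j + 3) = 16*j^5 + 4*j^4 - 46*j^3 - 24*j^2 - j - 6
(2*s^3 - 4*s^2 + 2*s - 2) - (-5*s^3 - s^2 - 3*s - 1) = 7*s^3 - 3*s^2 + 5*s - 1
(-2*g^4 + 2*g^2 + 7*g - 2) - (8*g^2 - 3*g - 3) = -2*g^4 - 6*g^2 + 10*g + 1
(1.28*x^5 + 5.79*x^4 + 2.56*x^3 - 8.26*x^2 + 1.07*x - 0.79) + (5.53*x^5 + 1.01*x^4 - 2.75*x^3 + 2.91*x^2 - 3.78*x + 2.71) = 6.81*x^5 + 6.8*x^4 - 0.19*x^3 - 5.35*x^2 - 2.71*x + 1.92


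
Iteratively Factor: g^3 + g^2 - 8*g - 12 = (g + 2)*(g^2 - g - 6) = (g + 2)^2*(g - 3)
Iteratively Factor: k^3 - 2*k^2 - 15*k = (k)*(k^2 - 2*k - 15) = k*(k + 3)*(k - 5)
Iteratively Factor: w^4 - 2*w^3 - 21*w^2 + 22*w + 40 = (w - 5)*(w^3 + 3*w^2 - 6*w - 8) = (w - 5)*(w - 2)*(w^2 + 5*w + 4) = (w - 5)*(w - 2)*(w + 4)*(w + 1)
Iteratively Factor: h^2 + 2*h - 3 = (h + 3)*(h - 1)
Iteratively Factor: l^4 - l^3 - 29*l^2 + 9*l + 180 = (l + 3)*(l^3 - 4*l^2 - 17*l + 60) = (l - 3)*(l + 3)*(l^2 - l - 20) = (l - 5)*(l - 3)*(l + 3)*(l + 4)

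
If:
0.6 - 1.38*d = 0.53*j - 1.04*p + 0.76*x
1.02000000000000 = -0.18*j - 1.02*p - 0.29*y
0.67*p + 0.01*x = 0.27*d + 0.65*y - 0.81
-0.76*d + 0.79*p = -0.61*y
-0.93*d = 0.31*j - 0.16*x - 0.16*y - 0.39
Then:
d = -2.32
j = 6.79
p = -2.18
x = -2.71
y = -0.07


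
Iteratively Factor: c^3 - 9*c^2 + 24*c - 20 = (c - 5)*(c^2 - 4*c + 4) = (c - 5)*(c - 2)*(c - 2)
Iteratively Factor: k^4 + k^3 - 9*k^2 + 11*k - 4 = (k - 1)*(k^3 + 2*k^2 - 7*k + 4) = (k - 1)^2*(k^2 + 3*k - 4) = (k - 1)^3*(k + 4)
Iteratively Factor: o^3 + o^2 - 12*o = (o)*(o^2 + o - 12) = o*(o - 3)*(o + 4)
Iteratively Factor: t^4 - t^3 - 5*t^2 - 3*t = (t + 1)*(t^3 - 2*t^2 - 3*t) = (t + 1)^2*(t^2 - 3*t) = (t - 3)*(t + 1)^2*(t)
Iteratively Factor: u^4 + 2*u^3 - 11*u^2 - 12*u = (u)*(u^3 + 2*u^2 - 11*u - 12) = u*(u + 4)*(u^2 - 2*u - 3) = u*(u + 1)*(u + 4)*(u - 3)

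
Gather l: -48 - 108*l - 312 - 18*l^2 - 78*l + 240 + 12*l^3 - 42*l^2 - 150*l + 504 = 12*l^3 - 60*l^2 - 336*l + 384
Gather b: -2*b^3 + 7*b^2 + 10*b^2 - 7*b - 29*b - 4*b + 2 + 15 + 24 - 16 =-2*b^3 + 17*b^2 - 40*b + 25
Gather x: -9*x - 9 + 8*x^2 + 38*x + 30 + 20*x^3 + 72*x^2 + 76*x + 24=20*x^3 + 80*x^2 + 105*x + 45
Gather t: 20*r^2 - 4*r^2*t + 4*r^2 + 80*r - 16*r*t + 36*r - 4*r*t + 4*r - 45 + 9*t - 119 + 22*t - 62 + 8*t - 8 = 24*r^2 + 120*r + t*(-4*r^2 - 20*r + 39) - 234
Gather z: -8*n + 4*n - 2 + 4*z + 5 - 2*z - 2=-4*n + 2*z + 1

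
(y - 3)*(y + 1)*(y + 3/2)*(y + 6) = y^4 + 11*y^3/2 - 9*y^2 - 81*y/2 - 27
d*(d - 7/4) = d^2 - 7*d/4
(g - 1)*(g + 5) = g^2 + 4*g - 5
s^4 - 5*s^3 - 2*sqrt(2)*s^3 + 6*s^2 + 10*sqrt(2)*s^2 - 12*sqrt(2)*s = s*(s - 3)*(s - 2)*(s - 2*sqrt(2))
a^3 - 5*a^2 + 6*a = a*(a - 3)*(a - 2)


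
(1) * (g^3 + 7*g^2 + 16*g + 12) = g^3 + 7*g^2 + 16*g + 12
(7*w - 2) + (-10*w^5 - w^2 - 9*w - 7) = -10*w^5 - w^2 - 2*w - 9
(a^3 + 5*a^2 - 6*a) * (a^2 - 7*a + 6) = a^5 - 2*a^4 - 35*a^3 + 72*a^2 - 36*a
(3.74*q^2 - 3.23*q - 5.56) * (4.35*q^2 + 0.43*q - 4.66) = 16.269*q^4 - 12.4423*q^3 - 43.0033*q^2 + 12.661*q + 25.9096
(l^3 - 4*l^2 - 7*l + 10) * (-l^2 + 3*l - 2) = -l^5 + 7*l^4 - 7*l^3 - 23*l^2 + 44*l - 20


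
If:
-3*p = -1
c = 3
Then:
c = 3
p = 1/3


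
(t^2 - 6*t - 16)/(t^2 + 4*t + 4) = (t - 8)/(t + 2)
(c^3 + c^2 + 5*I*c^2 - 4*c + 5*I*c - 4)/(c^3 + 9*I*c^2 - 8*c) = (c^2 + c*(1 + 4*I) + 4*I)/(c*(c + 8*I))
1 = 1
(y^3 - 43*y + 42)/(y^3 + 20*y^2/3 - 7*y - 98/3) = 3*(y^2 - 7*y + 6)/(3*y^2 - y - 14)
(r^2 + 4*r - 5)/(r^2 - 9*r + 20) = (r^2 + 4*r - 5)/(r^2 - 9*r + 20)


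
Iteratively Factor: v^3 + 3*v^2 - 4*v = (v + 4)*(v^2 - v) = (v - 1)*(v + 4)*(v)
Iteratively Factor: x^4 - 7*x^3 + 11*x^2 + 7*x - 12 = (x - 1)*(x^3 - 6*x^2 + 5*x + 12) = (x - 1)*(x + 1)*(x^2 - 7*x + 12) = (x - 4)*(x - 1)*(x + 1)*(x - 3)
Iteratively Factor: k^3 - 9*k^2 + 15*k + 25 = (k - 5)*(k^2 - 4*k - 5) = (k - 5)*(k + 1)*(k - 5)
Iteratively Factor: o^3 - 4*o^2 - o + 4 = (o - 1)*(o^2 - 3*o - 4) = (o - 1)*(o + 1)*(o - 4)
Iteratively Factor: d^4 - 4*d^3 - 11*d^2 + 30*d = (d - 5)*(d^3 + d^2 - 6*d) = (d - 5)*(d + 3)*(d^2 - 2*d) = (d - 5)*(d - 2)*(d + 3)*(d)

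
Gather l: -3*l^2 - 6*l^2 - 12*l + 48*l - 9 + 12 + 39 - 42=-9*l^2 + 36*l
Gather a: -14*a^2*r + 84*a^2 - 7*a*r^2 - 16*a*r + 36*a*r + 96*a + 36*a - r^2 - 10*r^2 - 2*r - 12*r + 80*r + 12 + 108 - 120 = a^2*(84 - 14*r) + a*(-7*r^2 + 20*r + 132) - 11*r^2 + 66*r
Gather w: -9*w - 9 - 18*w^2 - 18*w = -18*w^2 - 27*w - 9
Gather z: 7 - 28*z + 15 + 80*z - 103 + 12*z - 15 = 64*z - 96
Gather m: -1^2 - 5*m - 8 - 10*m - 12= -15*m - 21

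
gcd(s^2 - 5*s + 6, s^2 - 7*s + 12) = s - 3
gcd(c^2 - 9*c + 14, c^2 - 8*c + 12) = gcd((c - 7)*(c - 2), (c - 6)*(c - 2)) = c - 2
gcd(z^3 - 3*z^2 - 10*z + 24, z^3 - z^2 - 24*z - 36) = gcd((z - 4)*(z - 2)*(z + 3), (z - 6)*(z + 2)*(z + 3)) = z + 3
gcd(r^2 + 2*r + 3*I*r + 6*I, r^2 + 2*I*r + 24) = 1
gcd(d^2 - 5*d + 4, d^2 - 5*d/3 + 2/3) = d - 1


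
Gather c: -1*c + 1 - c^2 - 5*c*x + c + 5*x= -c^2 - 5*c*x + 5*x + 1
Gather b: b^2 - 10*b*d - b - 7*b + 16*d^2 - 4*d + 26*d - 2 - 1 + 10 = b^2 + b*(-10*d - 8) + 16*d^2 + 22*d + 7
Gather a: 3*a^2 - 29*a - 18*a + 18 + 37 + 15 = 3*a^2 - 47*a + 70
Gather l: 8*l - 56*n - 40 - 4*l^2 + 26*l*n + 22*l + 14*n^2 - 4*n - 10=-4*l^2 + l*(26*n + 30) + 14*n^2 - 60*n - 50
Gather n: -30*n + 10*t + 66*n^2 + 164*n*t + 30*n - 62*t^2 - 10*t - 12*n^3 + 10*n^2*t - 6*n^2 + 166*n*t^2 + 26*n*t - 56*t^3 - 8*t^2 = -12*n^3 + n^2*(10*t + 60) + n*(166*t^2 + 190*t) - 56*t^3 - 70*t^2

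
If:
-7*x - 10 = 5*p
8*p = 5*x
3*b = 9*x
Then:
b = -80/27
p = -50/81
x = -80/81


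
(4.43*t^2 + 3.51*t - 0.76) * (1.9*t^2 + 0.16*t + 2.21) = 8.417*t^4 + 7.3778*t^3 + 8.9079*t^2 + 7.6355*t - 1.6796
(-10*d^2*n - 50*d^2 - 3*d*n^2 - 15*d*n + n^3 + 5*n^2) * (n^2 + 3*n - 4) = -10*d^2*n^3 - 80*d^2*n^2 - 110*d^2*n + 200*d^2 - 3*d*n^4 - 24*d*n^3 - 33*d*n^2 + 60*d*n + n^5 + 8*n^4 + 11*n^3 - 20*n^2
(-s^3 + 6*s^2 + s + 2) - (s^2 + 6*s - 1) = -s^3 + 5*s^2 - 5*s + 3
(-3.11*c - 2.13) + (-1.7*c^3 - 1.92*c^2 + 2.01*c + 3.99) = -1.7*c^3 - 1.92*c^2 - 1.1*c + 1.86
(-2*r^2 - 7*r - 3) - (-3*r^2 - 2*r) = r^2 - 5*r - 3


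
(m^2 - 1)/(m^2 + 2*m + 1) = (m - 1)/(m + 1)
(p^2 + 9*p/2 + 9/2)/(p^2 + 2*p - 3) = (p + 3/2)/(p - 1)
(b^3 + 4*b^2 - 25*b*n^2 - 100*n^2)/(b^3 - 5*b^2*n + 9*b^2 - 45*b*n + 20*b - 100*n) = (b + 5*n)/(b + 5)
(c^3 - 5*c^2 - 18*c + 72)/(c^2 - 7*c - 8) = (-c^3 + 5*c^2 + 18*c - 72)/(-c^2 + 7*c + 8)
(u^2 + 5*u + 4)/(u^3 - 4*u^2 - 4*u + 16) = (u^2 + 5*u + 4)/(u^3 - 4*u^2 - 4*u + 16)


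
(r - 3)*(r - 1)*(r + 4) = r^3 - 13*r + 12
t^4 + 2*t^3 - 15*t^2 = t^2*(t - 3)*(t + 5)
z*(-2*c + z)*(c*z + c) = -2*c^2*z^2 - 2*c^2*z + c*z^3 + c*z^2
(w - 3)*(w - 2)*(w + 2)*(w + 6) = w^4 + 3*w^3 - 22*w^2 - 12*w + 72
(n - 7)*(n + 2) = n^2 - 5*n - 14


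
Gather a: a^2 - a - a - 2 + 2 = a^2 - 2*a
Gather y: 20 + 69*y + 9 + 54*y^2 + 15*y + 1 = 54*y^2 + 84*y + 30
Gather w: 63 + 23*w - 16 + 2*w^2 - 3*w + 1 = 2*w^2 + 20*w + 48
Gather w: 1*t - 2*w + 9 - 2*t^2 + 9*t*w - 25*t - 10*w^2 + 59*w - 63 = -2*t^2 - 24*t - 10*w^2 + w*(9*t + 57) - 54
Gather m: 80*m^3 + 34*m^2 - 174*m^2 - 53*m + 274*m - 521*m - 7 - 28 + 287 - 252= 80*m^3 - 140*m^2 - 300*m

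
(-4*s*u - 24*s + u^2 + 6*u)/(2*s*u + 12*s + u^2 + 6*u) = (-4*s + u)/(2*s + u)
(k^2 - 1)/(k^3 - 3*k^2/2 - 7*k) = 2*(1 - k^2)/(k*(-2*k^2 + 3*k + 14))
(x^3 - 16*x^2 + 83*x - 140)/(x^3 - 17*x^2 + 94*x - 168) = (x - 5)/(x - 6)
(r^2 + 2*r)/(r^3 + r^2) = (r + 2)/(r*(r + 1))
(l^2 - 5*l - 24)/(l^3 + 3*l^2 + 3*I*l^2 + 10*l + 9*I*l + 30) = (l - 8)/(l^2 + 3*I*l + 10)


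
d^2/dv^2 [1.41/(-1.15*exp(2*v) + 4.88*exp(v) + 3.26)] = (1.41*(2.3*exp(v) - 4.88)*(4.6*exp(v) - 9.76)*exp(v) + (6.486*exp(v) - 6.8808)*(-1.15*exp(2*v) + 4.88*exp(v) + 3.26))*exp(v)/(-1.15*exp(2*v) + 4.88*exp(v) + 3.26)^3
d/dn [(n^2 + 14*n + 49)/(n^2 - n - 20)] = 3*(-5*n^2 - 46*n - 77)/(n^4 - 2*n^3 - 39*n^2 + 40*n + 400)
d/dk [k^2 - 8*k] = 2*k - 8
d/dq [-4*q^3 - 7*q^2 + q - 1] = -12*q^2 - 14*q + 1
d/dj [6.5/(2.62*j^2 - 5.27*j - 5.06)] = (34.255 - 34.06*j)/(-2.62*j^2 + 5.27*j + 5.06)^2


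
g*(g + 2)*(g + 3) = g^3 + 5*g^2 + 6*g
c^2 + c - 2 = (c - 1)*(c + 2)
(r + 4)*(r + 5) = r^2 + 9*r + 20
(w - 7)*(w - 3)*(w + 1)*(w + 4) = w^4 - 5*w^3 - 25*w^2 + 65*w + 84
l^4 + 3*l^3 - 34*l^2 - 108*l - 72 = (l - 6)*(l + 1)*(l + 2)*(l + 6)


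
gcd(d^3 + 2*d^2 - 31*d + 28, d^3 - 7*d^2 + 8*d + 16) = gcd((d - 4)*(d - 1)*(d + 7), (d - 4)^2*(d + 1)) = d - 4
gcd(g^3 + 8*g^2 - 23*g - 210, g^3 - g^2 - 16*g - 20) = g - 5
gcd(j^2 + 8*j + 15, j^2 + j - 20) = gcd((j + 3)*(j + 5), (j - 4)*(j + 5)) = j + 5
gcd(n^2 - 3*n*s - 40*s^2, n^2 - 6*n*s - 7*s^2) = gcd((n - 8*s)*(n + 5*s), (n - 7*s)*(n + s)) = 1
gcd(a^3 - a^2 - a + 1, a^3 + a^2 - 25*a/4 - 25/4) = a + 1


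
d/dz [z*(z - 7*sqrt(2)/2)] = 2*z - 7*sqrt(2)/2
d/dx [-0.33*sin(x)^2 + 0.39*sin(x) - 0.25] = (0.39 - 0.66*sin(x))*cos(x)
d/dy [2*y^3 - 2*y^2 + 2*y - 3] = 6*y^2 - 4*y + 2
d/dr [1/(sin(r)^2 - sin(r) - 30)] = (1 - 2*sin(r))*cos(r)/(sin(r) + cos(r)^2 + 29)^2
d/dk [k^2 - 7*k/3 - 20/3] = 2*k - 7/3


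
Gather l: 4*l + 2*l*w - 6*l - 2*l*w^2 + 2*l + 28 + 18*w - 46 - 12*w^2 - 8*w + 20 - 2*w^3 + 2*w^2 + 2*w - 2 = l*(-2*w^2 + 2*w) - 2*w^3 - 10*w^2 + 12*w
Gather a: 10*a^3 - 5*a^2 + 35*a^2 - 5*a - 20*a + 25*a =10*a^3 + 30*a^2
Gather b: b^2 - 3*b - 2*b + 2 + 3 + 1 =b^2 - 5*b + 6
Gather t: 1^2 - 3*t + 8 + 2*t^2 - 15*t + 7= 2*t^2 - 18*t + 16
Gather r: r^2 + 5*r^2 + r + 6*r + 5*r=6*r^2 + 12*r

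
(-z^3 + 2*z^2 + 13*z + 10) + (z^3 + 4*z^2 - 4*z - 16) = 6*z^2 + 9*z - 6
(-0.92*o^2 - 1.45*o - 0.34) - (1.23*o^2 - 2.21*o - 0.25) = -2.15*o^2 + 0.76*o - 0.09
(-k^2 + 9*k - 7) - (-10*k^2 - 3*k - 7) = 9*k^2 + 12*k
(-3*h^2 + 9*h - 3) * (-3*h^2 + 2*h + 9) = 9*h^4 - 33*h^3 + 75*h - 27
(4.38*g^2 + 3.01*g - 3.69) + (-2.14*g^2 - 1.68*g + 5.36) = 2.24*g^2 + 1.33*g + 1.67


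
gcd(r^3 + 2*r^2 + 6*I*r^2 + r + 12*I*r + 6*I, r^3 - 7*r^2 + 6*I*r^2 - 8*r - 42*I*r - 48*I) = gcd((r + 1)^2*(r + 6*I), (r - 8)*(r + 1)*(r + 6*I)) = r^2 + r*(1 + 6*I) + 6*I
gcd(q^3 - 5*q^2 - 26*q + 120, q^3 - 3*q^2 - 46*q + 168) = q^2 - 10*q + 24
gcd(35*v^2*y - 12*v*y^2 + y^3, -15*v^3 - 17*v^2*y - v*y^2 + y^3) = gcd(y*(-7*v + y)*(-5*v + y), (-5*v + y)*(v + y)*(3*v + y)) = -5*v + y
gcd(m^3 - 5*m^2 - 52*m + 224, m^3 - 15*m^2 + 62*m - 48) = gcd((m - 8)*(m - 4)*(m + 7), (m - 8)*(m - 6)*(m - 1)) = m - 8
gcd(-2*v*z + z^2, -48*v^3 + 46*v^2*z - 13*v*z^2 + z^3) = -2*v + z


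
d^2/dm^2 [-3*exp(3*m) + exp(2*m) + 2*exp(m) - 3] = (-27*exp(2*m) + 4*exp(m) + 2)*exp(m)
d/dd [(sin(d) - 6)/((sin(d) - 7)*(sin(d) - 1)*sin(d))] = 2*(-sin(d)^3 + 13*sin(d)^2 - 48*sin(d) + 21)*cos(d)/((sin(d) - 7)^2*(sin(d) - 1)^2*sin(d)^2)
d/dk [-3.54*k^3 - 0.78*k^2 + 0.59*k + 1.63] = -10.62*k^2 - 1.56*k + 0.59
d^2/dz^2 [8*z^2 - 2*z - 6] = 16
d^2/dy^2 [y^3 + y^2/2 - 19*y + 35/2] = 6*y + 1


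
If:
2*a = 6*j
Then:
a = 3*j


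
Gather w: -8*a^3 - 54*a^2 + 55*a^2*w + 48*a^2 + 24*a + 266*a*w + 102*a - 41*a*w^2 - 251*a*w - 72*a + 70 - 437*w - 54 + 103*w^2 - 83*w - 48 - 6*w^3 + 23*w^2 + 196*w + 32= -8*a^3 - 6*a^2 + 54*a - 6*w^3 + w^2*(126 - 41*a) + w*(55*a^2 + 15*a - 324)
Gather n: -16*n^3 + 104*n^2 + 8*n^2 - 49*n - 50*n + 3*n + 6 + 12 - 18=-16*n^3 + 112*n^2 - 96*n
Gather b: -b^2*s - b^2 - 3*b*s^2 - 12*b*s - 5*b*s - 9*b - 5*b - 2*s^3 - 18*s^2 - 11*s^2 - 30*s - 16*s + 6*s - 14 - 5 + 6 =b^2*(-s - 1) + b*(-3*s^2 - 17*s - 14) - 2*s^3 - 29*s^2 - 40*s - 13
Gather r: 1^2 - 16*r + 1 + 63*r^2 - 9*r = 63*r^2 - 25*r + 2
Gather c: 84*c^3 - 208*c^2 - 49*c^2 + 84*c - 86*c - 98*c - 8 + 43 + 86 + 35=84*c^3 - 257*c^2 - 100*c + 156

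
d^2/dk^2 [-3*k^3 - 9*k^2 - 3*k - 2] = -18*k - 18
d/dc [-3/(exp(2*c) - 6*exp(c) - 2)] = 6*(exp(c) - 3)*exp(c)/(-exp(2*c) + 6*exp(c) + 2)^2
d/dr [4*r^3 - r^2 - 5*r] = 12*r^2 - 2*r - 5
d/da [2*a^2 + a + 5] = 4*a + 1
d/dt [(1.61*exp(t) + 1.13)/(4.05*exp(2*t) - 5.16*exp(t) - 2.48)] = (-6.5205*exp(2*t) - 9.153*exp(t) + 1.838)*exp(t)/(16.4025*exp(4*t) - 41.796*exp(3*t) + 6.5376*exp(2*t) + 25.5936*exp(t) + 6.1504)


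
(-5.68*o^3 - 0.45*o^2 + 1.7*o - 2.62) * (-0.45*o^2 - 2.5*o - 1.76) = 2.556*o^5 + 14.4025*o^4 + 10.3568*o^3 - 2.279*o^2 + 3.558*o + 4.6112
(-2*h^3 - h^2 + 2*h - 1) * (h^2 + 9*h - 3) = -2*h^5 - 19*h^4 - h^3 + 20*h^2 - 15*h + 3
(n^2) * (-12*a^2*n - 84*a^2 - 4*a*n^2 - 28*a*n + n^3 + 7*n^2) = -12*a^2*n^3 - 84*a^2*n^2 - 4*a*n^4 - 28*a*n^3 + n^5 + 7*n^4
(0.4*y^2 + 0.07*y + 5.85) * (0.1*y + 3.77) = 0.04*y^3 + 1.515*y^2 + 0.8489*y + 22.0545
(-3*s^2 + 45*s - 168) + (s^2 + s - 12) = -2*s^2 + 46*s - 180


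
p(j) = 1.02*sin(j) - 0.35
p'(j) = 1.02*cos(j)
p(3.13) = -0.34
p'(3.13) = -1.02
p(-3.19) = -0.30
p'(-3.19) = -1.02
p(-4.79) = 0.67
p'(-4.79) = 0.08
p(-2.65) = -0.83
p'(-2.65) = -0.90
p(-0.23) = -0.58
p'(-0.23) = 0.99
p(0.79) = 0.37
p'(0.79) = 0.72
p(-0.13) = -0.48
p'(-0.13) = 1.01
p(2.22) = 0.46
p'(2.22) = -0.62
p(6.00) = -0.64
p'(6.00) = 0.98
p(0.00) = -0.35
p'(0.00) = 1.02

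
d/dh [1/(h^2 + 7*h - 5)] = (-2*h - 7)/(h^2 + 7*h - 5)^2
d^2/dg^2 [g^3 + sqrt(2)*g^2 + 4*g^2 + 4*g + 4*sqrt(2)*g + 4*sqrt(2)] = 6*g + 2*sqrt(2) + 8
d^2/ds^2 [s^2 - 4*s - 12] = 2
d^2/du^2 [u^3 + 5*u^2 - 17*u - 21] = 6*u + 10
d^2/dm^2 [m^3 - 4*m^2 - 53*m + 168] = 6*m - 8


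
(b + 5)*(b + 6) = b^2 + 11*b + 30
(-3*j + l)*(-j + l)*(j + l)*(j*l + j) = 3*j^4*l + 3*j^4 - j^3*l^2 - j^3*l - 3*j^2*l^3 - 3*j^2*l^2 + j*l^4 + j*l^3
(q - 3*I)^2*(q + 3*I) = q^3 - 3*I*q^2 + 9*q - 27*I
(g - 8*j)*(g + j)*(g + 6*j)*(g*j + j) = g^4*j - g^3*j^2 + g^3*j - 50*g^2*j^3 - g^2*j^2 - 48*g*j^4 - 50*g*j^3 - 48*j^4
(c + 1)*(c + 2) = c^2 + 3*c + 2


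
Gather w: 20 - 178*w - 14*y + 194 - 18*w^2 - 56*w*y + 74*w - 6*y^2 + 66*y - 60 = -18*w^2 + w*(-56*y - 104) - 6*y^2 + 52*y + 154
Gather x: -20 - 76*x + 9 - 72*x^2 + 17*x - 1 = -72*x^2 - 59*x - 12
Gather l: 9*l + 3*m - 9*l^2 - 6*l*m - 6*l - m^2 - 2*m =-9*l^2 + l*(3 - 6*m) - m^2 + m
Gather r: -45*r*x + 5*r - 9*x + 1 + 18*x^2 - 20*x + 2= r*(5 - 45*x) + 18*x^2 - 29*x + 3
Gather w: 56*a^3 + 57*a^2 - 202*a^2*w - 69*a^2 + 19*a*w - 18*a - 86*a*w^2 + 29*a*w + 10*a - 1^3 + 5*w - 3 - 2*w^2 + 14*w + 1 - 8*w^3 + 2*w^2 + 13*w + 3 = 56*a^3 - 12*a^2 - 86*a*w^2 - 8*a - 8*w^3 + w*(-202*a^2 + 48*a + 32)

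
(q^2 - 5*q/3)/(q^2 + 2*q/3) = (3*q - 5)/(3*q + 2)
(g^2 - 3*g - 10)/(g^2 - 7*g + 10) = (g + 2)/(g - 2)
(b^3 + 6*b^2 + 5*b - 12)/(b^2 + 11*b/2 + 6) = 2*(b^2 + 2*b - 3)/(2*b + 3)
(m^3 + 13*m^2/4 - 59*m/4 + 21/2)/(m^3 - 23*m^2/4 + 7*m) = (m^2 + 5*m - 6)/(m*(m - 4))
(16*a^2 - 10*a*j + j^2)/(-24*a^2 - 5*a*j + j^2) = (-2*a + j)/(3*a + j)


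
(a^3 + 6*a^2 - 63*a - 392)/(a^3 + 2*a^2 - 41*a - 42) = (a^2 - a - 56)/(a^2 - 5*a - 6)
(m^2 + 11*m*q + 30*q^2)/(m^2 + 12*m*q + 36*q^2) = (m + 5*q)/(m + 6*q)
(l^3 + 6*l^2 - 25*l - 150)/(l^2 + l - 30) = l + 5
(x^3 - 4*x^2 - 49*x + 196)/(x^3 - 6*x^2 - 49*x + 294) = (x - 4)/(x - 6)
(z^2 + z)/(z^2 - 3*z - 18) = z*(z + 1)/(z^2 - 3*z - 18)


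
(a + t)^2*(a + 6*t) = a^3 + 8*a^2*t + 13*a*t^2 + 6*t^3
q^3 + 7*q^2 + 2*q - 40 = (q - 2)*(q + 4)*(q + 5)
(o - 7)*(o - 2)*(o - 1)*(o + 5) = o^4 - 5*o^3 - 27*o^2 + 101*o - 70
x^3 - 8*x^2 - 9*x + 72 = (x - 8)*(x - 3)*(x + 3)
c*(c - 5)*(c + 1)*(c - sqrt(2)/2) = c^4 - 4*c^3 - sqrt(2)*c^3/2 - 5*c^2 + 2*sqrt(2)*c^2 + 5*sqrt(2)*c/2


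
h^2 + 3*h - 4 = (h - 1)*(h + 4)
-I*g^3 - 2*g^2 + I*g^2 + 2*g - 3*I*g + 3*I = (g - 3*I)*(g + I)*(-I*g + I)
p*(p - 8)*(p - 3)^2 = p^4 - 14*p^3 + 57*p^2 - 72*p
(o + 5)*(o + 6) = o^2 + 11*o + 30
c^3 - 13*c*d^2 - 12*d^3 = (c - 4*d)*(c + d)*(c + 3*d)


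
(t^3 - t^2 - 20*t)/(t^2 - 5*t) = t + 4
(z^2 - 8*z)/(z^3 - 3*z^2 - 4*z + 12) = z*(z - 8)/(z^3 - 3*z^2 - 4*z + 12)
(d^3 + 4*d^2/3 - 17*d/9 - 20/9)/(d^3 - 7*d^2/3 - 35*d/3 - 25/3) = (d - 4/3)/(d - 5)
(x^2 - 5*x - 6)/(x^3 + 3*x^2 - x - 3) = (x - 6)/(x^2 + 2*x - 3)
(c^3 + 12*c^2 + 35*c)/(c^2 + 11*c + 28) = c*(c + 5)/(c + 4)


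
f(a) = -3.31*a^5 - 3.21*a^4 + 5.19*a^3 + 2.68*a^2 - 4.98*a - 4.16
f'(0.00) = -4.98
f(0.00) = -4.16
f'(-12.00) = -318820.50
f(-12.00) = 748544.56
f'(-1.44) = -13.23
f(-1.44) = -0.24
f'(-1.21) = -1.40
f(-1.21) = -1.70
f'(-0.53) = -2.84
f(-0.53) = -1.66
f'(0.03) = -4.81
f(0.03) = -4.31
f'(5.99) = -23479.98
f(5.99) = -28479.67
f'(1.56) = -105.49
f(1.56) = -35.30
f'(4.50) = -7622.15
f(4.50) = -6923.54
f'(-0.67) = -1.06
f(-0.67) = -1.38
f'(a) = -16.55*a^4 - 12.84*a^3 + 15.57*a^2 + 5.36*a - 4.98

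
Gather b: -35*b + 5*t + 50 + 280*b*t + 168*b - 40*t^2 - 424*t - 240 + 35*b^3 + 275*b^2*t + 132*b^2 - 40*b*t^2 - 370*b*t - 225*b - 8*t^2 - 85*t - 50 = 35*b^3 + b^2*(275*t + 132) + b*(-40*t^2 - 90*t - 92) - 48*t^2 - 504*t - 240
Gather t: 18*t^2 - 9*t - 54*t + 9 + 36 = 18*t^2 - 63*t + 45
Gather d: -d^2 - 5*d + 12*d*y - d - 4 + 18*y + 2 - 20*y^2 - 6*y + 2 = -d^2 + d*(12*y - 6) - 20*y^2 + 12*y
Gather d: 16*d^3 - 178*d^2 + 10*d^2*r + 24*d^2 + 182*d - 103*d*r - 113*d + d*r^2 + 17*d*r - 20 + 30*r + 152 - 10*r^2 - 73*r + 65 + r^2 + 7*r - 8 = 16*d^3 + d^2*(10*r - 154) + d*(r^2 - 86*r + 69) - 9*r^2 - 36*r + 189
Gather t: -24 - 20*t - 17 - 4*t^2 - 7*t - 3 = -4*t^2 - 27*t - 44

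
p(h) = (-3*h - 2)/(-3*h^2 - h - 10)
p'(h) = (-3*h - 2)*(6*h + 1)/(-3*h^2 - h - 10)^2 - 3/(-3*h^2 - h - 10)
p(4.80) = 0.20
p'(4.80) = -0.03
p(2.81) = 0.29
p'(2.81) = -0.06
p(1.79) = 0.34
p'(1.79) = -0.05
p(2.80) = 0.29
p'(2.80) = -0.06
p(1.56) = 0.35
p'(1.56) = -0.04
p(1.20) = 0.36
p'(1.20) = 0.00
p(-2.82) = -0.21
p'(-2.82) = -0.01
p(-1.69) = -0.18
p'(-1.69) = 0.08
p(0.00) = 0.20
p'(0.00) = 0.28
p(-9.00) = -0.10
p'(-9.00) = -0.00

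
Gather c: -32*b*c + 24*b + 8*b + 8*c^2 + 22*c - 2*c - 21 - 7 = 32*b + 8*c^2 + c*(20 - 32*b) - 28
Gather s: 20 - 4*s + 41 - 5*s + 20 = 81 - 9*s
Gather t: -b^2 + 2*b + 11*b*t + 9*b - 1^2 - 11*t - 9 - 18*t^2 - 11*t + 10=-b^2 + 11*b - 18*t^2 + t*(11*b - 22)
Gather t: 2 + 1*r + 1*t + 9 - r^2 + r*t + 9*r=-r^2 + 10*r + t*(r + 1) + 11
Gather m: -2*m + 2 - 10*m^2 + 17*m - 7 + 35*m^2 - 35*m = 25*m^2 - 20*m - 5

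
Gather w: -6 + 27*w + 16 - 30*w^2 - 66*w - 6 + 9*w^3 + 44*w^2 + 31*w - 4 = 9*w^3 + 14*w^2 - 8*w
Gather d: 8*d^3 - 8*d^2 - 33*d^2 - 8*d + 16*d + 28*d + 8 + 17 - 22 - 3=8*d^3 - 41*d^2 + 36*d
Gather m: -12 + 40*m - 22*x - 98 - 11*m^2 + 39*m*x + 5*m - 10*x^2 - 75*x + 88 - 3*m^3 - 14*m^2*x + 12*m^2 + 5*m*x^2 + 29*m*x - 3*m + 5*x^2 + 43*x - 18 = -3*m^3 + m^2*(1 - 14*x) + m*(5*x^2 + 68*x + 42) - 5*x^2 - 54*x - 40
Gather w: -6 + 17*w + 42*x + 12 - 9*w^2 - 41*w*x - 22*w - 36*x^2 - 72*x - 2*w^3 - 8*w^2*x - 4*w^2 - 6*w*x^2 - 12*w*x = -2*w^3 + w^2*(-8*x - 13) + w*(-6*x^2 - 53*x - 5) - 36*x^2 - 30*x + 6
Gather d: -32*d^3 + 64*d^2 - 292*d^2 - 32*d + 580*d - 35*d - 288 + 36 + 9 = -32*d^3 - 228*d^2 + 513*d - 243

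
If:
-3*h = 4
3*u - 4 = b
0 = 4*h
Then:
No Solution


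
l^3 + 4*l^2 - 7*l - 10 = (l - 2)*(l + 1)*(l + 5)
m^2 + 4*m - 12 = (m - 2)*(m + 6)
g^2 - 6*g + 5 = (g - 5)*(g - 1)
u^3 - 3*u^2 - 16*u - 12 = (u - 6)*(u + 1)*(u + 2)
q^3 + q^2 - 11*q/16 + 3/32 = (q - 1/4)^2*(q + 3/2)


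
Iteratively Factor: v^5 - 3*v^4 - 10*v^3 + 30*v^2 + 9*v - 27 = (v - 1)*(v^4 - 2*v^3 - 12*v^2 + 18*v + 27) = (v - 1)*(v + 1)*(v^3 - 3*v^2 - 9*v + 27) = (v - 1)*(v + 1)*(v + 3)*(v^2 - 6*v + 9) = (v - 3)*(v - 1)*(v + 1)*(v + 3)*(v - 3)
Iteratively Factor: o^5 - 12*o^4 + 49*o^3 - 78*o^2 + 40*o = (o)*(o^4 - 12*o^3 + 49*o^2 - 78*o + 40) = o*(o - 5)*(o^3 - 7*o^2 + 14*o - 8) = o*(o - 5)*(o - 2)*(o^2 - 5*o + 4) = o*(o - 5)*(o - 4)*(o - 2)*(o - 1)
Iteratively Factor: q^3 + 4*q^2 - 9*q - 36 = (q + 3)*(q^2 + q - 12) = (q - 3)*(q + 3)*(q + 4)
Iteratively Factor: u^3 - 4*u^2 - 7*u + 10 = (u + 2)*(u^2 - 6*u + 5) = (u - 1)*(u + 2)*(u - 5)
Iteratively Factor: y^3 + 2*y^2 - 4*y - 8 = (y + 2)*(y^2 - 4) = (y - 2)*(y + 2)*(y + 2)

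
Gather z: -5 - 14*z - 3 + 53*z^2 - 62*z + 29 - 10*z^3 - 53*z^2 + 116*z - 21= -10*z^3 + 40*z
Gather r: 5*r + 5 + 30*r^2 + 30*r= 30*r^2 + 35*r + 5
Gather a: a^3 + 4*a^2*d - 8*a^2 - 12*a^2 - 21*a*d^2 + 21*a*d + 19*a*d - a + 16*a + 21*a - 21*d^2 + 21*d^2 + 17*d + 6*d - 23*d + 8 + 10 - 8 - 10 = a^3 + a^2*(4*d - 20) + a*(-21*d^2 + 40*d + 36)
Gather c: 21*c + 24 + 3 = 21*c + 27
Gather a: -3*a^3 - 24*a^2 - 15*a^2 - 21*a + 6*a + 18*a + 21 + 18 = -3*a^3 - 39*a^2 + 3*a + 39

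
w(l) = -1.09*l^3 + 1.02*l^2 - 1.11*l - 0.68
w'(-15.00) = -767.46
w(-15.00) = 3924.22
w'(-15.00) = -767.46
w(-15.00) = 3924.22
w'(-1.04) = -6.77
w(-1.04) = 2.80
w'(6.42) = -122.79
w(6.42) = -254.19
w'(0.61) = -1.08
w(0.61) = -1.22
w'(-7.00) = -175.62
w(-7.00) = 430.94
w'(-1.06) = -6.95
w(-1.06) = 2.94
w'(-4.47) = -75.57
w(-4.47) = 122.02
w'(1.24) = -3.61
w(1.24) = -2.57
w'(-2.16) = -20.77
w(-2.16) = 17.46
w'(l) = -3.27*l^2 + 2.04*l - 1.11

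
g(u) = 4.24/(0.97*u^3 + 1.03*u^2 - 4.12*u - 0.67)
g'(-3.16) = -1.23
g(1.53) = -3.90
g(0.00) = -6.33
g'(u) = 4.24*(-2.91*u^2 - 2.06*u + 4.12)/(0.97*u^3 + 1.03*u^2 - 4.12*u - 0.67)^2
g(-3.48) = -0.29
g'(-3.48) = -0.47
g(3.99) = 0.07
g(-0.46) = 3.14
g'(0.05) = 22.29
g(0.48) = -1.84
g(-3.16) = -0.53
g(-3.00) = -0.81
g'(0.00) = 38.91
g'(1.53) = -20.92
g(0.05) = -4.86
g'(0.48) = 1.97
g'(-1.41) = 0.26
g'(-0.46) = 10.38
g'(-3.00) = -2.46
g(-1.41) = 0.95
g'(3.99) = -0.06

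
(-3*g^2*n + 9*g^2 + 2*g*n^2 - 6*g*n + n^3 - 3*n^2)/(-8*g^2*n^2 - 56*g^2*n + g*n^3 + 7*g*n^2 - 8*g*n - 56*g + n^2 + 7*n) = (3*g^2*n - 9*g^2 - 2*g*n^2 + 6*g*n - n^3 + 3*n^2)/(8*g^2*n^2 + 56*g^2*n - g*n^3 - 7*g*n^2 + 8*g*n + 56*g - n^2 - 7*n)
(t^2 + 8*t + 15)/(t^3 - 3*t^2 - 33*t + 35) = (t + 3)/(t^2 - 8*t + 7)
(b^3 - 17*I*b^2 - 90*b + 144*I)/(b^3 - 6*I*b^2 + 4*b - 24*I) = (b^2 - 11*I*b - 24)/(b^2 + 4)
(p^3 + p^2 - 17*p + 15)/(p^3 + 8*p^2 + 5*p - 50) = (p^2 - 4*p + 3)/(p^2 + 3*p - 10)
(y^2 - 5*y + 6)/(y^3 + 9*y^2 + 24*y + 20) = (y^2 - 5*y + 6)/(y^3 + 9*y^2 + 24*y + 20)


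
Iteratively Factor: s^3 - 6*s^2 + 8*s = (s)*(s^2 - 6*s + 8) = s*(s - 4)*(s - 2)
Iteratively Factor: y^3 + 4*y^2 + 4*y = (y + 2)*(y^2 + 2*y) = y*(y + 2)*(y + 2)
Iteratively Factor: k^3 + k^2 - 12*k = (k + 4)*(k^2 - 3*k) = (k - 3)*(k + 4)*(k)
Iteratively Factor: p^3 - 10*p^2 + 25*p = (p - 5)*(p^2 - 5*p) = (p - 5)^2*(p)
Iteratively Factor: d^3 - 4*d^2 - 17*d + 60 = (d + 4)*(d^2 - 8*d + 15) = (d - 3)*(d + 4)*(d - 5)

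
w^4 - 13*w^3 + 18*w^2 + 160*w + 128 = (w - 8)^2*(w + 1)*(w + 2)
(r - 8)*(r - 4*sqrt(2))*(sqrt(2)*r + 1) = sqrt(2)*r^3 - 8*sqrt(2)*r^2 - 7*r^2 - 4*sqrt(2)*r + 56*r + 32*sqrt(2)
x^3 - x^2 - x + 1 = (x - 1)^2*(x + 1)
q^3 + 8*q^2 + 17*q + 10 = (q + 1)*(q + 2)*(q + 5)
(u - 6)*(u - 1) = u^2 - 7*u + 6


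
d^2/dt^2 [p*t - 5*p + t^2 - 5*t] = 2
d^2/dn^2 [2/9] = 0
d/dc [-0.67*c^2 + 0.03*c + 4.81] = 0.03 - 1.34*c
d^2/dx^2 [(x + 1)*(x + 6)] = 2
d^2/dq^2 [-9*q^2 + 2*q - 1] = -18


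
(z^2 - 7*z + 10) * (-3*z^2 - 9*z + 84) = -3*z^4 + 12*z^3 + 117*z^2 - 678*z + 840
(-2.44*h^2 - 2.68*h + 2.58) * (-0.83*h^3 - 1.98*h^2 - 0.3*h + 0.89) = 2.0252*h^5 + 7.0556*h^4 + 3.897*h^3 - 6.476*h^2 - 3.1592*h + 2.2962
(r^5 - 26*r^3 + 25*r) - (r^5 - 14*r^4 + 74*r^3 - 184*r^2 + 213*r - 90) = 14*r^4 - 100*r^3 + 184*r^2 - 188*r + 90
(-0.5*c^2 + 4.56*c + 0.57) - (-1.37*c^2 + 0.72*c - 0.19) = 0.87*c^2 + 3.84*c + 0.76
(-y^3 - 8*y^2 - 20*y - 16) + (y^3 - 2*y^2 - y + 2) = -10*y^2 - 21*y - 14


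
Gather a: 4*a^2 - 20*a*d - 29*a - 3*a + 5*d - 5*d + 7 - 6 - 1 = 4*a^2 + a*(-20*d - 32)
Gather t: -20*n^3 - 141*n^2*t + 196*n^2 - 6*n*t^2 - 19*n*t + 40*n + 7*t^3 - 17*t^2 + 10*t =-20*n^3 + 196*n^2 + 40*n + 7*t^3 + t^2*(-6*n - 17) + t*(-141*n^2 - 19*n + 10)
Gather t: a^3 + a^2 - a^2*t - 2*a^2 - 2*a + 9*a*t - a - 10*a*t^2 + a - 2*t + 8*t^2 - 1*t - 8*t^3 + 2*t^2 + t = a^3 - a^2 - 2*a - 8*t^3 + t^2*(10 - 10*a) + t*(-a^2 + 9*a - 2)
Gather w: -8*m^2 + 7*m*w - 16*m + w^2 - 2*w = -8*m^2 - 16*m + w^2 + w*(7*m - 2)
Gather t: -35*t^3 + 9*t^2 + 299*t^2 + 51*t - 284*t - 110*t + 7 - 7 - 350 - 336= -35*t^3 + 308*t^2 - 343*t - 686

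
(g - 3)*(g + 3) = g^2 - 9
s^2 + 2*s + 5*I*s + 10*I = (s + 2)*(s + 5*I)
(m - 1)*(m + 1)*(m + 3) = m^3 + 3*m^2 - m - 3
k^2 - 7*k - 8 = (k - 8)*(k + 1)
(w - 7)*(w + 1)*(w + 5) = w^3 - w^2 - 37*w - 35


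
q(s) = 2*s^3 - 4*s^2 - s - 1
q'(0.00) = -1.00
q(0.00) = -1.00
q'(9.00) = 413.00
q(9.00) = 1124.00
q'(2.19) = 10.26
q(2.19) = -1.37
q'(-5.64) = 234.98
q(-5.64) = -481.41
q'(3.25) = 36.38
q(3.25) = 22.16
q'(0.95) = -3.18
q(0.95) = -3.85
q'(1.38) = -0.61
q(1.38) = -4.74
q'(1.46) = 0.11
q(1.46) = -4.76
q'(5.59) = 141.77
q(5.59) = 217.77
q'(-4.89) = 181.59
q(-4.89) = -325.62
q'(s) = 6*s^2 - 8*s - 1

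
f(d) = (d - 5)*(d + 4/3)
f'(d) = 2*d - 11/3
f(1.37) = -9.81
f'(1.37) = -0.93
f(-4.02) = 24.23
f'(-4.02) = -11.71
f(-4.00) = 24.00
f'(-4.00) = -11.67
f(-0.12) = -6.21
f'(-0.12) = -3.91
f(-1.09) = -1.48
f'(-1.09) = -5.85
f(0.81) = -8.98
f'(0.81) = -2.05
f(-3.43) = 17.67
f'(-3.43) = -10.53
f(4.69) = -1.87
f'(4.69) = 5.71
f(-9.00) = 107.33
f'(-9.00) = -21.67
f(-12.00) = 181.33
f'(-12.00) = -27.67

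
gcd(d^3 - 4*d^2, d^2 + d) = d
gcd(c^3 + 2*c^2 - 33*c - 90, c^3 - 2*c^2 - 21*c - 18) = c^2 - 3*c - 18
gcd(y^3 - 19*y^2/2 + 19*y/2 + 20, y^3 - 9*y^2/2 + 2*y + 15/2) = y^2 - 3*y/2 - 5/2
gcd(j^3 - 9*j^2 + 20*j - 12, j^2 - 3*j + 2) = j^2 - 3*j + 2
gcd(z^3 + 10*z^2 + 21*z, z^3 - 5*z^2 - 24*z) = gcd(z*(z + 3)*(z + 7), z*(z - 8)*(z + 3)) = z^2 + 3*z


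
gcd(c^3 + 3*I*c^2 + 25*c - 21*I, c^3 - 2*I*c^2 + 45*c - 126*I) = c^2 + 4*I*c + 21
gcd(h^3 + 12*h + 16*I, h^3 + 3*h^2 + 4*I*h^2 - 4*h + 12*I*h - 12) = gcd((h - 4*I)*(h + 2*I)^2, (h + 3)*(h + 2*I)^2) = h^2 + 4*I*h - 4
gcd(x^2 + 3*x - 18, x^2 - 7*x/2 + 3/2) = x - 3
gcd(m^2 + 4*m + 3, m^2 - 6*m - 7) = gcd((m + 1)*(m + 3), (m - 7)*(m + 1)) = m + 1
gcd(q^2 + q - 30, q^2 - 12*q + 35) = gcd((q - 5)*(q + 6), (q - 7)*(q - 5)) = q - 5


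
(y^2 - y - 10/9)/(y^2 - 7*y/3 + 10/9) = (3*y + 2)/(3*y - 2)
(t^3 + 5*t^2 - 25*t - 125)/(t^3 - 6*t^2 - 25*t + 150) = (t + 5)/(t - 6)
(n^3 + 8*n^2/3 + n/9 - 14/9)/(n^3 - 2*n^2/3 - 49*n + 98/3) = (3*n^2 + 10*n + 7)/(3*(n^2 - 49))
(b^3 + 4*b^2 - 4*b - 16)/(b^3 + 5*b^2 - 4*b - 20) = (b + 4)/(b + 5)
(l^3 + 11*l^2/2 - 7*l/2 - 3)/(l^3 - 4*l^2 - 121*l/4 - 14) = 2*(l^2 + 5*l - 6)/(2*l^2 - 9*l - 56)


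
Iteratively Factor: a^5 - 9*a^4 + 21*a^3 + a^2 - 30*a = (a + 1)*(a^4 - 10*a^3 + 31*a^2 - 30*a) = (a - 5)*(a + 1)*(a^3 - 5*a^2 + 6*a) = a*(a - 5)*(a + 1)*(a^2 - 5*a + 6) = a*(a - 5)*(a - 2)*(a + 1)*(a - 3)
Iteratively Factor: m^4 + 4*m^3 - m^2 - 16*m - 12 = (m - 2)*(m^3 + 6*m^2 + 11*m + 6) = (m - 2)*(m + 2)*(m^2 + 4*m + 3) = (m - 2)*(m + 1)*(m + 2)*(m + 3)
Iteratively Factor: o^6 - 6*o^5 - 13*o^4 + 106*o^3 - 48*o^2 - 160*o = (o - 4)*(o^5 - 2*o^4 - 21*o^3 + 22*o^2 + 40*o) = o*(o - 4)*(o^4 - 2*o^3 - 21*o^2 + 22*o + 40) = o*(o - 4)*(o + 1)*(o^3 - 3*o^2 - 18*o + 40) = o*(o - 4)*(o - 2)*(o + 1)*(o^2 - o - 20) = o*(o - 5)*(o - 4)*(o - 2)*(o + 1)*(o + 4)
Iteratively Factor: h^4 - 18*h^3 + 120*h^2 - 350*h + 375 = (h - 5)*(h^3 - 13*h^2 + 55*h - 75) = (h - 5)^2*(h^2 - 8*h + 15) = (h - 5)^2*(h - 3)*(h - 5)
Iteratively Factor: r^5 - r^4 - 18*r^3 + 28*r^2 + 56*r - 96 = (r - 3)*(r^4 + 2*r^3 - 12*r^2 - 8*r + 32) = (r - 3)*(r + 4)*(r^3 - 2*r^2 - 4*r + 8) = (r - 3)*(r + 2)*(r + 4)*(r^2 - 4*r + 4) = (r - 3)*(r - 2)*(r + 2)*(r + 4)*(r - 2)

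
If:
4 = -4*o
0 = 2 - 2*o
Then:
No Solution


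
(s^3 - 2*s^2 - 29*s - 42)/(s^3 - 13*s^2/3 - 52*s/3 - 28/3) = 3*(s + 3)/(3*s + 2)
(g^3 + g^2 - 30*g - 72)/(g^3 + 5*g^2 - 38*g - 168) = (g + 3)/(g + 7)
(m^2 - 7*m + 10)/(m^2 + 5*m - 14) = (m - 5)/(m + 7)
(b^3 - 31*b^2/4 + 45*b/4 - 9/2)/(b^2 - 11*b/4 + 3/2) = (b^2 - 7*b + 6)/(b - 2)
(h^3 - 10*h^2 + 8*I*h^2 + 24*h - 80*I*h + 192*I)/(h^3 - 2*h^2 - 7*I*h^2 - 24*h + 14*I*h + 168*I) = (h^2 + h*(-4 + 8*I) - 32*I)/(h^2 + h*(4 - 7*I) - 28*I)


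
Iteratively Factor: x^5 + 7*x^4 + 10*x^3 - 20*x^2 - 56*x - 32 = (x + 2)*(x^4 + 5*x^3 - 20*x - 16) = (x + 1)*(x + 2)*(x^3 + 4*x^2 - 4*x - 16) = (x + 1)*(x + 2)*(x + 4)*(x^2 - 4) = (x + 1)*(x + 2)^2*(x + 4)*(x - 2)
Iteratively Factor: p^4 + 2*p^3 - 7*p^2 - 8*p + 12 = (p + 3)*(p^3 - p^2 - 4*p + 4) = (p - 2)*(p + 3)*(p^2 + p - 2) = (p - 2)*(p + 2)*(p + 3)*(p - 1)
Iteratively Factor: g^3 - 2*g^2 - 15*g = (g - 5)*(g^2 + 3*g) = g*(g - 5)*(g + 3)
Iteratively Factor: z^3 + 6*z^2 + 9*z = (z + 3)*(z^2 + 3*z) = z*(z + 3)*(z + 3)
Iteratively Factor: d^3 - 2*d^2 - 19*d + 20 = (d + 4)*(d^2 - 6*d + 5) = (d - 5)*(d + 4)*(d - 1)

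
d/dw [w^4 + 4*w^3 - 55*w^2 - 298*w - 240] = 4*w^3 + 12*w^2 - 110*w - 298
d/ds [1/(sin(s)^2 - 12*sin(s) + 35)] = 2*(6 - sin(s))*cos(s)/(sin(s)^2 - 12*sin(s) + 35)^2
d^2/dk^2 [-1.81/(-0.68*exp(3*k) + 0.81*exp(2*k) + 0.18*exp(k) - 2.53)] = ((-11.0772*exp(2*k) + 5.8644*exp(k) + 0.3258)*(0.68*exp(3*k) - 0.81*exp(2*k) - 0.18*exp(k) + 2.53) + 1.81*(-4.08*exp(2*k) + 3.24*exp(k) + 0.36)*(-2.04*exp(2*k) + 1.62*exp(k) + 0.18)*exp(k))*exp(k)/(0.68*exp(3*k) - 0.81*exp(2*k) - 0.18*exp(k) + 2.53)^3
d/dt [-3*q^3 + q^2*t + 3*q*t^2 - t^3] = q^2 + 6*q*t - 3*t^2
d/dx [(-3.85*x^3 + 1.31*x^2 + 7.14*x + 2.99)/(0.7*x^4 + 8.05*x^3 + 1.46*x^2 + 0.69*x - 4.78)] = (2.695*x^6 - 1.83400000000002*x^5 - 31.1605*x^4 - 128.639*x^3 - 26.52*x^2 - 21.2544*x - 36.1923)/(0.49*x^8 + 11.27*x^7 + 66.8465*x^6 + 24.472*x^5 + 6.5486*x^4 - 74.9432*x^3 - 13.4815*x^2 - 6.5964*x + 22.8484)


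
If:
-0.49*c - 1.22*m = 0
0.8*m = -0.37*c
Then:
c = 0.00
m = 0.00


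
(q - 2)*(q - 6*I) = q^2 - 2*q - 6*I*q + 12*I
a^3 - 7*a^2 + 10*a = a*(a - 5)*(a - 2)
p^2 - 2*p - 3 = (p - 3)*(p + 1)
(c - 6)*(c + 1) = c^2 - 5*c - 6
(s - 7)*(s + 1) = s^2 - 6*s - 7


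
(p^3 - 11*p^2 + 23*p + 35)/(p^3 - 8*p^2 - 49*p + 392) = (p^2 - 4*p - 5)/(p^2 - p - 56)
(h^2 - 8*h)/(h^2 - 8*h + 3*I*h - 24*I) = h/(h + 3*I)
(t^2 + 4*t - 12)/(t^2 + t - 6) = (t + 6)/(t + 3)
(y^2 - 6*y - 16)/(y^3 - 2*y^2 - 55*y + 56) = (y + 2)/(y^2 + 6*y - 7)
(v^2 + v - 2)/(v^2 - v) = (v + 2)/v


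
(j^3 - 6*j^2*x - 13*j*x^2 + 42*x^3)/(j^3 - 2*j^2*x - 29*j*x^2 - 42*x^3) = (j - 2*x)/(j + 2*x)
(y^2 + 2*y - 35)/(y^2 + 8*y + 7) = (y - 5)/(y + 1)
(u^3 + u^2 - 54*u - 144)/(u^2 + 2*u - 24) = (u^2 - 5*u - 24)/(u - 4)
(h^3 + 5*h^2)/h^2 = h + 5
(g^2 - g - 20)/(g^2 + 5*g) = (g^2 - g - 20)/(g*(g + 5))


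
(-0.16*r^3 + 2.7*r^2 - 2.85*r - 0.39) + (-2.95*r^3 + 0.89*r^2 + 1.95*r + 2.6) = -3.11*r^3 + 3.59*r^2 - 0.9*r + 2.21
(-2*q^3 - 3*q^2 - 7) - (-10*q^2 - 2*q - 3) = -2*q^3 + 7*q^2 + 2*q - 4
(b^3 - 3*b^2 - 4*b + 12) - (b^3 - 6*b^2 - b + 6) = 3*b^2 - 3*b + 6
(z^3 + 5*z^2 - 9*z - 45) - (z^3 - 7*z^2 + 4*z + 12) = 12*z^2 - 13*z - 57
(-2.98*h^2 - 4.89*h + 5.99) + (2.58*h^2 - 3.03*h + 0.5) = -0.4*h^2 - 7.92*h + 6.49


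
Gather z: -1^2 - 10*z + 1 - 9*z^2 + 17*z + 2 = -9*z^2 + 7*z + 2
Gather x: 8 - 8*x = 8 - 8*x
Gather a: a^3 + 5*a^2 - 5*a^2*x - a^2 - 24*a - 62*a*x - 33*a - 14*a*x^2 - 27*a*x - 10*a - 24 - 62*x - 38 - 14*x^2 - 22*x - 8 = a^3 + a^2*(4 - 5*x) + a*(-14*x^2 - 89*x - 67) - 14*x^2 - 84*x - 70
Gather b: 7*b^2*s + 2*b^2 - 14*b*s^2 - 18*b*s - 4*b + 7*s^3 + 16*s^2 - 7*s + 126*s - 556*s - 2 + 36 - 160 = b^2*(7*s + 2) + b*(-14*s^2 - 18*s - 4) + 7*s^3 + 16*s^2 - 437*s - 126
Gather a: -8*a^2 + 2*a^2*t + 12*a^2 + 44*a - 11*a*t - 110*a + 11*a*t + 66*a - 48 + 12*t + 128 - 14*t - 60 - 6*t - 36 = a^2*(2*t + 4) - 8*t - 16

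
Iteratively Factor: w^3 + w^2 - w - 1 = (w + 1)*(w^2 - 1) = (w - 1)*(w + 1)*(w + 1)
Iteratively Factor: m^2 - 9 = (m - 3)*(m + 3)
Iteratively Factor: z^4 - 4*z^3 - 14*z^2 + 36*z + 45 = (z + 3)*(z^3 - 7*z^2 + 7*z + 15) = (z - 3)*(z + 3)*(z^2 - 4*z - 5) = (z - 5)*(z - 3)*(z + 3)*(z + 1)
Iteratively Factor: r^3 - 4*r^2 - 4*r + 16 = (r + 2)*(r^2 - 6*r + 8) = (r - 4)*(r + 2)*(r - 2)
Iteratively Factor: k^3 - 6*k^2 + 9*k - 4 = (k - 1)*(k^2 - 5*k + 4) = (k - 1)^2*(k - 4)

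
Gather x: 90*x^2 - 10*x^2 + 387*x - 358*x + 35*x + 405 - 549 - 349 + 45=80*x^2 + 64*x - 448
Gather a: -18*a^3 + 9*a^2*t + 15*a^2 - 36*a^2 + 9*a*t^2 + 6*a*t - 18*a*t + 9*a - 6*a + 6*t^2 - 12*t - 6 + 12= -18*a^3 + a^2*(9*t - 21) + a*(9*t^2 - 12*t + 3) + 6*t^2 - 12*t + 6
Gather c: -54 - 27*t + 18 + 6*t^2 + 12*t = 6*t^2 - 15*t - 36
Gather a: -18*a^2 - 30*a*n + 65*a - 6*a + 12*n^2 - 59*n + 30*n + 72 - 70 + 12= -18*a^2 + a*(59 - 30*n) + 12*n^2 - 29*n + 14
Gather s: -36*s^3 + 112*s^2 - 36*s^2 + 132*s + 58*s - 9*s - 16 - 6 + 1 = -36*s^3 + 76*s^2 + 181*s - 21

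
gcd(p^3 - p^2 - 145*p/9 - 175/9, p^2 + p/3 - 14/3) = p + 7/3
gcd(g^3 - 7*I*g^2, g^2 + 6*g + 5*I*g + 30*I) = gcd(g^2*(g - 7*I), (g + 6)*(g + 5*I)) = 1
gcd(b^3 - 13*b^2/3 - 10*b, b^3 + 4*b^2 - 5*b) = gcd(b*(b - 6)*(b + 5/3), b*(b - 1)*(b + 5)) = b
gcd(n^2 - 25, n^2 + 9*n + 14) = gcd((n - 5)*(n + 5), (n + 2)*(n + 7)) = 1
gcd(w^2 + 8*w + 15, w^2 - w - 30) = w + 5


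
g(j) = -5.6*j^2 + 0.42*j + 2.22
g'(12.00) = -133.98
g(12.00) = -799.14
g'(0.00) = 0.42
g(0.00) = 2.22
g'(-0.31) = 3.89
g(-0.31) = 1.55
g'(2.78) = -30.72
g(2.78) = -39.89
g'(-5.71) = 64.37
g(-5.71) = -182.76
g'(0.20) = -1.82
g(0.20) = 2.08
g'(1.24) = -13.47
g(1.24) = -5.87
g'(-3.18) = 36.04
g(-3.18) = -55.75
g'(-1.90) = 21.70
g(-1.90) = -18.79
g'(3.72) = -41.24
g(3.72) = -73.71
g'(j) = 0.42 - 11.2*j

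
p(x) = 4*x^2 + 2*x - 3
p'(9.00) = 74.00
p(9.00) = 339.00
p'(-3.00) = -22.00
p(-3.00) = 27.00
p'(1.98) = 17.84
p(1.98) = 16.64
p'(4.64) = 39.12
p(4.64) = 92.40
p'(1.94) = 17.52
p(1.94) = 15.93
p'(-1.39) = -9.12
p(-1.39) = 1.95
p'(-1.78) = -12.24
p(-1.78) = 6.11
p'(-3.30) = -24.40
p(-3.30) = 33.96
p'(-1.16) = -7.28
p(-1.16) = 0.06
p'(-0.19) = 0.48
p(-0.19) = -3.24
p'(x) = 8*x + 2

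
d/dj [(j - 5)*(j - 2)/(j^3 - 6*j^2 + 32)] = (-j^3 + 10*j^2 - 32*j + 56)/(j^5 - 8*j^4 + 4*j^3 + 80*j^2 - 64*j - 256)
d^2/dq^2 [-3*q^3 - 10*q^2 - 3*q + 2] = -18*q - 20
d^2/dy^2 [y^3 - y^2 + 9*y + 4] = 6*y - 2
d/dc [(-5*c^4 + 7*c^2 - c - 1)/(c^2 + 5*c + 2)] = (-10*c^5 - 75*c^4 - 40*c^3 + 36*c^2 + 30*c + 3)/(c^4 + 10*c^3 + 29*c^2 + 20*c + 4)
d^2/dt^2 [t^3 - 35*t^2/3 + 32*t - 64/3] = 6*t - 70/3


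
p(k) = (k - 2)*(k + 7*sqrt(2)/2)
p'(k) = 2*k - 2 + 7*sqrt(2)/2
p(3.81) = 15.86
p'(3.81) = 10.57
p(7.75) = 73.02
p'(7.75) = 18.45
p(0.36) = -8.71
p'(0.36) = 3.67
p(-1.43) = -12.07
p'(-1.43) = 0.09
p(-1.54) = -12.07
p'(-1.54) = -0.13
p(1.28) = -4.49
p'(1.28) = 5.51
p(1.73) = -1.80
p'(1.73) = 6.41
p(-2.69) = -10.60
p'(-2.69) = -2.43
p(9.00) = 97.65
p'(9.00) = 20.95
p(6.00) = 43.80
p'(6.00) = 14.95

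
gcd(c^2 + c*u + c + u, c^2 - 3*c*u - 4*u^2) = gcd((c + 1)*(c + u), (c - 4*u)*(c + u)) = c + u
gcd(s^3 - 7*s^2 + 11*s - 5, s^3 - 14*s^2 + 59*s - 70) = s - 5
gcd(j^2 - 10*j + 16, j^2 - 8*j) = j - 8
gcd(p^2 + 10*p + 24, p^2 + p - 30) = p + 6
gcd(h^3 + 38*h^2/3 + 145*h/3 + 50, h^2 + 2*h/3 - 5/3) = h + 5/3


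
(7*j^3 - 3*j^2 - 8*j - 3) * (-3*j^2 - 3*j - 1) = -21*j^5 - 12*j^4 + 26*j^3 + 36*j^2 + 17*j + 3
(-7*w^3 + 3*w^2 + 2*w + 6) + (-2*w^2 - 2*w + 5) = -7*w^3 + w^2 + 11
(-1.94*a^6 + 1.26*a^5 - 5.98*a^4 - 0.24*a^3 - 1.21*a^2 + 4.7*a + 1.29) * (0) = 0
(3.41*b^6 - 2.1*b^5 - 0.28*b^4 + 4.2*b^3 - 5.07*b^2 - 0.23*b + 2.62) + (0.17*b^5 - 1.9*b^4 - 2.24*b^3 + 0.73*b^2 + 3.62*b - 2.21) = 3.41*b^6 - 1.93*b^5 - 2.18*b^4 + 1.96*b^3 - 4.34*b^2 + 3.39*b + 0.41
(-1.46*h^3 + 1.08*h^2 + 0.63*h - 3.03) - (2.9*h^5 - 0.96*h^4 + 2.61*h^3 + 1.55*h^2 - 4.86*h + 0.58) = -2.9*h^5 + 0.96*h^4 - 4.07*h^3 - 0.47*h^2 + 5.49*h - 3.61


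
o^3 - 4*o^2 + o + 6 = (o - 3)*(o - 2)*(o + 1)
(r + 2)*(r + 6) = r^2 + 8*r + 12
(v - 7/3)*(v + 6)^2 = v^3 + 29*v^2/3 + 8*v - 84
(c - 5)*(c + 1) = c^2 - 4*c - 5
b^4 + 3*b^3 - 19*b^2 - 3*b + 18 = (b - 3)*(b - 1)*(b + 1)*(b + 6)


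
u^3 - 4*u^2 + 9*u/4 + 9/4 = (u - 3)*(u - 3/2)*(u + 1/2)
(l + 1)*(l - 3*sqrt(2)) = l^2 - 3*sqrt(2)*l + l - 3*sqrt(2)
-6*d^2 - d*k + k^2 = (-3*d + k)*(2*d + k)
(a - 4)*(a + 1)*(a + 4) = a^3 + a^2 - 16*a - 16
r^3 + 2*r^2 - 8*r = r*(r - 2)*(r + 4)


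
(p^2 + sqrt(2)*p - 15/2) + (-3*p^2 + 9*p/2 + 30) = -2*p^2 + sqrt(2)*p + 9*p/2 + 45/2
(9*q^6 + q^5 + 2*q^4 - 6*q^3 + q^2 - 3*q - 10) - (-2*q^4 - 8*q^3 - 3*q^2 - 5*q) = 9*q^6 + q^5 + 4*q^4 + 2*q^3 + 4*q^2 + 2*q - 10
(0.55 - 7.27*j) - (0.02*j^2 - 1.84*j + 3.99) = -0.02*j^2 - 5.43*j - 3.44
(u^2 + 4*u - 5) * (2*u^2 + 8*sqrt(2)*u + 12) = 2*u^4 + 8*u^3 + 8*sqrt(2)*u^3 + 2*u^2 + 32*sqrt(2)*u^2 - 40*sqrt(2)*u + 48*u - 60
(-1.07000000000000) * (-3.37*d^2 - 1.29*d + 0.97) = 3.6059*d^2 + 1.3803*d - 1.0379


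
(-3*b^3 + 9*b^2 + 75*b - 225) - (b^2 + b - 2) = -3*b^3 + 8*b^2 + 74*b - 223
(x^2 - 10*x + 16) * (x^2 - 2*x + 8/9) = x^4 - 12*x^3 + 332*x^2/9 - 368*x/9 + 128/9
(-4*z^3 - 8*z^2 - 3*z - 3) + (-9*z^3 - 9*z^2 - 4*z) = -13*z^3 - 17*z^2 - 7*z - 3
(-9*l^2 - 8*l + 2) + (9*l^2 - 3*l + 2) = 4 - 11*l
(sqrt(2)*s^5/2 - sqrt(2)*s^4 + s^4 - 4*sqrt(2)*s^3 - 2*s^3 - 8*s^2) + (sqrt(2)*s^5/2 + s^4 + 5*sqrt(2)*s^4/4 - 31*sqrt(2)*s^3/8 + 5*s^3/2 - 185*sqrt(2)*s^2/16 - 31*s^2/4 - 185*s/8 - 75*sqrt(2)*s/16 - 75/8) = sqrt(2)*s^5 + sqrt(2)*s^4/4 + 2*s^4 - 63*sqrt(2)*s^3/8 + s^3/2 - 185*sqrt(2)*s^2/16 - 63*s^2/4 - 185*s/8 - 75*sqrt(2)*s/16 - 75/8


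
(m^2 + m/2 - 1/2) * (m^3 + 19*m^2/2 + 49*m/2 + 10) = m^5 + 10*m^4 + 115*m^3/4 + 35*m^2/2 - 29*m/4 - 5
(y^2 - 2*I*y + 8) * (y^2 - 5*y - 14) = y^4 - 5*y^3 - 2*I*y^3 - 6*y^2 + 10*I*y^2 - 40*y + 28*I*y - 112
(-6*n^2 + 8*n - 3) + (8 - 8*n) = 5 - 6*n^2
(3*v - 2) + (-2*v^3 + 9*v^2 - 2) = -2*v^3 + 9*v^2 + 3*v - 4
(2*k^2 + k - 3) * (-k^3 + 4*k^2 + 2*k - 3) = -2*k^5 + 7*k^4 + 11*k^3 - 16*k^2 - 9*k + 9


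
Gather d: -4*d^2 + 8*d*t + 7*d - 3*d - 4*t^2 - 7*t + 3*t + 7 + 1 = -4*d^2 + d*(8*t + 4) - 4*t^2 - 4*t + 8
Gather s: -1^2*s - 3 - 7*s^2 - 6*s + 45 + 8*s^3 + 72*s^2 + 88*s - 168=8*s^3 + 65*s^2 + 81*s - 126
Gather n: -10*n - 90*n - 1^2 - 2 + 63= 60 - 100*n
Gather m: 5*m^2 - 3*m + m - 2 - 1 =5*m^2 - 2*m - 3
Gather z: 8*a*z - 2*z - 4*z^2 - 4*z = -4*z^2 + z*(8*a - 6)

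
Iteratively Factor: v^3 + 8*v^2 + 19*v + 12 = (v + 4)*(v^2 + 4*v + 3) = (v + 3)*(v + 4)*(v + 1)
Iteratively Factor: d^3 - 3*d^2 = (d - 3)*(d^2) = d*(d - 3)*(d)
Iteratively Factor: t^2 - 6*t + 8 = (t - 4)*(t - 2)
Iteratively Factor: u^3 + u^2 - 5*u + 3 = (u - 1)*(u^2 + 2*u - 3) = (u - 1)^2*(u + 3)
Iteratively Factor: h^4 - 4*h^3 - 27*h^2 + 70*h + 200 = (h + 4)*(h^3 - 8*h^2 + 5*h + 50) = (h - 5)*(h + 4)*(h^2 - 3*h - 10) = (h - 5)^2*(h + 4)*(h + 2)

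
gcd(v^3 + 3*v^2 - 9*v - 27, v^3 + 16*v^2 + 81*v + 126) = v + 3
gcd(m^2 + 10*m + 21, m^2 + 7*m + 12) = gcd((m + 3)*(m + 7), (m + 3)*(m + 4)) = m + 3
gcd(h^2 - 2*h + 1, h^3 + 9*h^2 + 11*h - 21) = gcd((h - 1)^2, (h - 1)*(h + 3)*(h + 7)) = h - 1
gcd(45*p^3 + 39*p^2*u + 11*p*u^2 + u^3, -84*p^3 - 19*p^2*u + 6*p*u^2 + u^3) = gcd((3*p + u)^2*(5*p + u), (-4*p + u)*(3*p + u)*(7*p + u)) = 3*p + u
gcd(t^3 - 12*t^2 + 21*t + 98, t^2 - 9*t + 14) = t - 7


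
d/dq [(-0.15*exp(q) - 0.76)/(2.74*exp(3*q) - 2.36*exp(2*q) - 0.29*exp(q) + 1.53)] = (0.822*exp(3*q) + 5.8932*exp(2*q) - 3.5872*exp(q) - 0.4499)*exp(q)/(7.5076*exp(6*q) - 12.9328*exp(5*q) + 3.9804*exp(4*q) + 9.7532*exp(3*q) - 7.1375*exp(2*q) - 0.8874*exp(q) + 2.3409)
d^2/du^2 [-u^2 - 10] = -2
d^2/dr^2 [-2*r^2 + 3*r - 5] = -4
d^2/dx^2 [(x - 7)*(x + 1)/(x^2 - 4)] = 6*(-2*x^3 - 3*x^2 - 24*x - 4)/(x^6 - 12*x^4 + 48*x^2 - 64)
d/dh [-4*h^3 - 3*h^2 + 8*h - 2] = -12*h^2 - 6*h + 8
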